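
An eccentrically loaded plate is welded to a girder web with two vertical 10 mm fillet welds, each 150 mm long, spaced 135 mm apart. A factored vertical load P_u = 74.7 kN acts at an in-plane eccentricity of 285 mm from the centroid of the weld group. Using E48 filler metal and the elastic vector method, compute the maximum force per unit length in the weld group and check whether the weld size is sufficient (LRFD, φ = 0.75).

f_max ≈ 1290 N/mm; adequate

E48XX → F_EXX = 480 MPa.
Total weld length L_w = 300 mm. Treat welds as unit-width lines.
Polar moment about centroid: J = 2[d³/12 + d(b/2)²] = 2[150³/12 + 150×67.5²] = 1929000 mm³.
Direct shear f_v = P/L_w = 74.7×10³ / 300 = 249 N/mm (vertical).
Torsion M = P·e = 74.7×10³ × 285 = 21290000 N·mm.
Critical point at (x, y) = (67.5, 75) from centroid. f_tx = M·y/J = 827.6 N/mm; f_ty = M·x/J = 744.8 N/mm.
Resultant f_max = √[f_tx² + (f_v + f_ty)²] = √[827.6² + (249 + 744.8)²] = 1293 N/mm.
Capacity per unit length: φr_n = 0.75 × 0.6 × 480 × (0.707 × 10) = 1527 N/mm.
1293 ≤ 1527 → adequate.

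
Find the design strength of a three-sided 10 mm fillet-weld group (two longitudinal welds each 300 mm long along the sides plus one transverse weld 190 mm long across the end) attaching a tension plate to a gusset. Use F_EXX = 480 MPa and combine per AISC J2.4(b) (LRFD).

φR_n ≈ 1210 kN

t_e = 0.707 × 10 = 7.07 mm.
R_nwl = 0.6 × 480 × 7.07 × 600 × 10⁻³ = 1222 kN (longitudinal, 2 welds).
R_nwt = 0.6 × 480 × 7.07 × 190 × 10⁻³ = 386.9 kN (transverse, base value).
(i) R_nwl + R_nwt = 1609 kN; (ii) 0.85 R_nwl + 1.5 R_nwt = 1619 kN.
R_n = max = 1619 kN [governs: (ii)]; φR_n = 1214 kN.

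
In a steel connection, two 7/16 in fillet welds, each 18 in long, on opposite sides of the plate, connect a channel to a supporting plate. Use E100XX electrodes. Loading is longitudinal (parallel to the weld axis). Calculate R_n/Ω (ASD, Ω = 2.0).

E100XX → F_EXX = 100 ksi.
Effective throat t_e = 0.707 × 0.4375 = 0.3093 in.
Total length L = 36 in; A_we = 0.3093 × 36 = 11.14 in².
F_nw = 0.6 F_EXX = 0.6 × 100 = 60 ksi.
R_n = 60 × 11.14 = 668.1 kips; R_n/Ω = 668.1/2.0 = 334.1 kips.

R_n/Ω ≈ 334 kips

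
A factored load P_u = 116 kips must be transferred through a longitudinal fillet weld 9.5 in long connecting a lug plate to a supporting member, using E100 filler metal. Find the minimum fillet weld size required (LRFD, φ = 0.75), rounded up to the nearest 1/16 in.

E100XX → F_EXX = 100 ksi.
Total weld length L = 9.5 in.
Required throat t_e = P_u / (φ × 0.6 F_EXX × L) = 116 / (0.75 × 0.6 × 100 × 9.5) = 0.2713 in.
Required leg w = t_e / 0.707 = 0.3838 in → use 7/16 in.

w = 7/16 in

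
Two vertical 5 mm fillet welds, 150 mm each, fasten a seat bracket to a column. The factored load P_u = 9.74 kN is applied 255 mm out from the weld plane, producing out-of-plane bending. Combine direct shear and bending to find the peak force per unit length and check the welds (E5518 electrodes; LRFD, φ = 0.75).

E55XX → F_EXX = 550 MPa.
L_w = 2 × 150 = 300 mm; section modulus (unit throat) S = 2 × L²/6 = 7500 mm².
Direct shear f_v = P/L_w = 9.74×10³/300 = 32.47 N/mm.
Moment M = P × e = 9.74×10³ × 255 = 2483700 N·mm; bending f_b = M/S = 331.2 N/mm.
f_max = √(f_v² + f_b²) = √(32.47² + 331.2²) = 332.7 N/mm.
φr_n = 0.75 × 0.6 × 550 × (0.707 × 5) = 874.9 N/mm → adequate.

f_max ≈ 333 N/mm; adequate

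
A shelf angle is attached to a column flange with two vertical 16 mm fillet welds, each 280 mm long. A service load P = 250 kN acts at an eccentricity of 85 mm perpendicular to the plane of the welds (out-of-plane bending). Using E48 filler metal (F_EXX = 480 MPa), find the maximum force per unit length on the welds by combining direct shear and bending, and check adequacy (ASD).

f_max ≈ 928 N/mm; adequate

L_w = 2 × 280 = 560 mm; section modulus (unit throat) S = 2 × L²/6 = 26130 mm².
Direct shear f_v = P/L_w = 250×10³/560 = 446.4 N/mm.
Moment M = P × e = 250×10³ × 85 = 21250000 N·mm; bending f_b = M/S = 813.1 N/mm.
f_max = √(f_v² + f_b²) = √(446.4² + 813.1²) = 927.6 N/mm.
r_n/Ω = (1/2.0) × 0.6 × 480 × (0.707 × 16) = 1629 N/mm → adequate.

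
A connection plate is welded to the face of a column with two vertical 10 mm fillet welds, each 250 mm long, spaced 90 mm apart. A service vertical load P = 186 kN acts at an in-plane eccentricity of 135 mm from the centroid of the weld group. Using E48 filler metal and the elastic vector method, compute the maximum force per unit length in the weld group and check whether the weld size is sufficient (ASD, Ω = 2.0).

f_max ≈ 1110 N/mm; NOT adequate

E48XX → F_EXX = 480 MPa.
Total weld length L_w = 500 mm. Treat welds as unit-width lines.
Polar moment about centroid: J = 2[d³/12 + d(b/2)²] = 2[250³/12 + 250×45²] = 3617000 mm³.
Direct shear f_v = P/L_w = 186×10³ / 500 = 372 N/mm (vertical).
Torsion M = P·e = 186×10³ × 135 = 25110000 N·mm.
Critical point at (x, y) = (45, 125) from centroid. f_tx = M·y/J = 867.9 N/mm; f_ty = M·x/J = 312.4 N/mm.
Resultant f_max = √[f_tx² + (f_v + f_ty)²] = √[867.9² + (372 + 312.4)²] = 1105 N/mm.
Capacity per unit length: r_n/Ω = (1/2.0) × 0.6 × 480 × (0.707 × 10) = 1018 N/mm.
1105 > 1018 → NOT adequate.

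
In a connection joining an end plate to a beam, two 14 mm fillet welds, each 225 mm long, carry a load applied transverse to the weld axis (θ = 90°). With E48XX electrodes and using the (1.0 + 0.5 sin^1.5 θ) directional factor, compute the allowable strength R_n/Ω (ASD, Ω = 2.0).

E48XX → F_EXX = 480 MPa.
t_e = 0.707 × 14 = 9.898 mm; A_we = 9.898 × 450 = 4454 mm².
Directional factor: 1.0 + 0.5 sin^1.5(90°) = 1.5.
F_nw = 0.6 × 480 × 1.5 = 432 MPa.
R_n/Ω = (432 × 4454) / 2.0 × 10⁻³ = 962.1 kN.

R_n/Ω ≈ 962 kN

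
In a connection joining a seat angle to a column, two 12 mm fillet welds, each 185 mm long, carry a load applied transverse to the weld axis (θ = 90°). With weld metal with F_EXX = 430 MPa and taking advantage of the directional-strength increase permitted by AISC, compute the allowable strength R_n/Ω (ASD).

t_e = 0.707 × 12 = 8.484 mm; A_we = 8.484 × 370 = 3139 mm².
Directional factor: 1.0 + 0.5 sin^1.5(90°) = 1.5.
F_nw = 0.6 × 430 × 1.5 = 387 MPa.
R_n/Ω = (387 × 3139) / 2.0 × 10⁻³ = 607.4 kN.

R_n/Ω ≈ 607 kN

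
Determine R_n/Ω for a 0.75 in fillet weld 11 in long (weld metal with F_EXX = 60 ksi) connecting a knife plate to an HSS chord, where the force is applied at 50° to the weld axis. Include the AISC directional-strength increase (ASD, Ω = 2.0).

t_e = 0.707 × 0.75 = 0.5302 in; A_we = 0.5302 × 11 = 5.833 in².
Directional factor: 1.0 + 0.5 sin^1.5(50°) = 1.335.
F_nw = 0.6 × 60 × 1.335 = 48.07 ksi.
R_n/Ω = (48.07 × 5.833) / 2.0 = 140.2 kips.

R_n/Ω ≈ 140 kips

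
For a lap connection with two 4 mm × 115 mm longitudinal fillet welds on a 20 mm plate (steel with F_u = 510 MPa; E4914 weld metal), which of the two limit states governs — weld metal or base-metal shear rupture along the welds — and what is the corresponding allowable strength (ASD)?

R_n/Ω ≈ 95.6 kN (weld metal governs)

E49XX → F_EXX = 490 MPa.
t_e = 0.707 × 4 = 2.828 mm; L = 230 mm.
Weld metal: R_n/Ω = (1/2.0) × 0.6 × 490 × 2.828 × 230 × 10⁻³ = 95.61 kN.
Base metal (shear rupture): R_n/Ω = (1/2.0) × 0.6 × 510 × 20 × 230 × 10⁻³ = 703.8 kN.
Governing: weld metal.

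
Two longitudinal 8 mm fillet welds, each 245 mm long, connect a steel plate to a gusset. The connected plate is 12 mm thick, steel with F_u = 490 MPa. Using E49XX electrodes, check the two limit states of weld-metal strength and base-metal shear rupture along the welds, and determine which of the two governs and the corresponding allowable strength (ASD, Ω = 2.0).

E49XX → F_EXX = 490 MPa.
t_e = 0.707 × 8 = 5.656 mm; L = 490 mm.
Weld metal: R_n/Ω = (1/2.0) × 0.6 × 490 × 5.656 × 490 × 10⁻³ = 407.4 kN.
Base metal (shear rupture): R_n/Ω = (1/2.0) × 0.6 × 490 × 12 × 490 × 10⁻³ = 864.4 kN.
Governing: weld metal.

R_n/Ω ≈ 407 kN (weld metal governs)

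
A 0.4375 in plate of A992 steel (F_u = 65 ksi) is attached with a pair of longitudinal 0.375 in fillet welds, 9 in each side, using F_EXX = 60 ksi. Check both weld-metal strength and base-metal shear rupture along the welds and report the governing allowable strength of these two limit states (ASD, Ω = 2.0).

R_n/Ω ≈ 85.9 kips (weld metal governs)

t_e = 0.707 × 0.375 = 0.2651 in; L = 18 in.
Weld metal: R_n/Ω = (1/2.0) × 0.6 × 60 × 0.2651 × 18 = 85.9 kips.
Base metal (shear rupture): R_n/Ω = (1/2.0) × 0.6 × 65 × 0.4375 × 18 = 153.6 kips.
Governing: weld metal.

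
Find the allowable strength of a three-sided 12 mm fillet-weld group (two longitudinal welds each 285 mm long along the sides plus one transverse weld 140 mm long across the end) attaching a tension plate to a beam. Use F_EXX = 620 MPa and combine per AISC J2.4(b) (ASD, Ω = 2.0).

t_e = 0.707 × 12 = 8.484 mm.
R_nwl = 0.6 × 620 × 8.484 × 570 × 10⁻³ = 1799 kN (longitudinal, 2 welds).
R_nwt = 0.6 × 620 × 8.484 × 140 × 10⁻³ = 441.8 kN (transverse, base value).
(i) R_nwl + R_nwt = 2241 kN; (ii) 0.85 R_nwl + 1.5 R_nwt = 2192 kN.
R_n = max = 2241 kN [governs: (i)]; R_n/Ω = 1120 kN.

R_n/Ω ≈ 1120 kN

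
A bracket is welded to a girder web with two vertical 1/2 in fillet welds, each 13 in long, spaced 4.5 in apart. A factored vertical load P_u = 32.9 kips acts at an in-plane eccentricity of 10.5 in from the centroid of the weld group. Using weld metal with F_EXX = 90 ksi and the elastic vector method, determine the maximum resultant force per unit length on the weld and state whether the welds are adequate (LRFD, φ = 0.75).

f_max ≈ 5.32 kip/in; adequate

Total weld length L_w = 26 in. Treat welds as unit-width lines.
Polar moment about centroid: J = 2[d³/12 + d(b/2)²] = 2[13³/12 + 13×2.25²] = 497.8 in³.
Direct shear f_v = P/L_w = 32.9 / 26 = 1.265 kip/in (vertical).
Torsion M = P·e = 32.9 × 10.5 = 345.45 kip·in.
Critical point at (x, y) = (2.25, 6.5) from centroid. f_tx = M·y/J = 4.511 kip/in; f_ty = M·x/J = 1.561 kip/in.
Resultant f_max = √[f_tx² + (f_v + f_ty)²] = √[4.511² + (1.265 + 1.561)²] = 5.323 kip/in.
Capacity per unit length: φr_n = 0.75 × 0.6 × 90 × (0.707 × 0.5) = 14.32 kip/in.
5.323 ≤ 14.32 → adequate.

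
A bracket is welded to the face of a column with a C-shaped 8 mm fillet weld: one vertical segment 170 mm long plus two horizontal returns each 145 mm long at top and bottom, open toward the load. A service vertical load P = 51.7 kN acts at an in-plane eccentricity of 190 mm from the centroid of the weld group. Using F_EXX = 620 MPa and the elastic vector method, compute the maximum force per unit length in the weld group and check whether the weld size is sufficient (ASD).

Total weld length L_w = 460 mm. Treat welds as unit-width lines.
Centroid: x̄ = 2×145×72.5 / 460 = 45.71 mm from the vertical weld.
Polar moment about centroid: J = I_x + I_y = [170³/12 + 2×145×85²] + [170×45.71² + 2(145³/12 + 145×26.79²)] = 3576000 mm³.
Direct shear f_v = P/L_w = 51.7×10³ / 460 = 112.4 N/mm (vertical).
Torsion M = P·e = 51.7×10³ × 190 = 9823000 N·mm.
Critical point at (x, y) = (99.29, 85) from centroid. f_tx = M·y/J = 233.5 N/mm; f_ty = M·x/J = 272.7 N/mm.
Resultant f_max = √[f_tx² + (f_v + f_ty)²] = √[233.5² + (112.4 + 272.7)²] = 450.4 N/mm.
Capacity per unit length: r_n/Ω = (1/2.0) × 0.6 × 620 × (0.707 × 8) = 1052 N/mm.
450.4 ≤ 1052 → adequate.

f_max ≈ 450 N/mm; adequate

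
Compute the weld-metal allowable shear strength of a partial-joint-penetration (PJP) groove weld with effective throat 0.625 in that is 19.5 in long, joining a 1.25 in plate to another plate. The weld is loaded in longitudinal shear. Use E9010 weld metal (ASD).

E90XX → F_EXX = 90 ksi.
Effective throat (given) t_e = 0.625 in.
A_we = 0.625 × 19.5 = 12.19 in².
F_nw = 0.6 F_EXX = 54 ksi.
R_n/Ω = (54 × 12.19) / 2.0 = 329.1 kips.

R_n/Ω ≈ 329 kips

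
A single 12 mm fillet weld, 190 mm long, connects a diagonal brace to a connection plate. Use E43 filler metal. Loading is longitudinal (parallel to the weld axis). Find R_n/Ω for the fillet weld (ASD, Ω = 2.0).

E43XX → F_EXX = 430 MPa.
Effective throat t_e = 0.707 × 12 = 8.484 mm.
Total length L = 190 mm; A_we = 8.484 × 190 = 1612 mm².
F_nw = 0.6 F_EXX = 0.6 × 430 = 258 MPa.
R_n = 258 × 1612 × 10⁻³ = 415.9 kN; R_n/Ω = 415.9/2.0 = 207.9 kN.

R_n/Ω ≈ 208 kN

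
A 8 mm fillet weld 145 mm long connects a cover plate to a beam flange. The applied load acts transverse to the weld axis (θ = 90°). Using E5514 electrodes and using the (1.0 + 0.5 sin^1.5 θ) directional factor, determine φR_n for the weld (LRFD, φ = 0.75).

φR_n ≈ 304 kN

E55XX → F_EXX = 550 MPa.
t_e = 0.707 × 8 = 5.656 mm; A_we = 5.656 × 145 = 820.1 mm².
Directional factor: 1.0 + 0.5 sin^1.5(90°) = 1.5.
F_nw = 0.6 × 550 × 1.5 = 495 MPa.
φR_n = 0.75 × 495 × 820.1 × 10⁻³ = 304.5 kN.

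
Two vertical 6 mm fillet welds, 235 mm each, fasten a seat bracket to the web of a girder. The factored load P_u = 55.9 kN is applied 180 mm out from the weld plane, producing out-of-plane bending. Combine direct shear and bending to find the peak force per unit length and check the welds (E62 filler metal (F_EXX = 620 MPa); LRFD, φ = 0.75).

L_w = 2 × 235 = 470 mm; section modulus (unit throat) S = 2 × L²/6 = 18410 mm².
Direct shear f_v = P/L_w = 55.9×10³/470 = 118.9 N/mm.
Moment M = P × e = 55.9×10³ × 180 = 10062000 N·mm; bending f_b = M/S = 546.6 N/mm.
f_max = √(f_v² + f_b²) = √(118.9² + 546.6²) = 559.4 N/mm.
φr_n = 0.75 × 0.6 × 620 × (0.707 × 6) = 1184 N/mm → adequate.

f_max ≈ 559 N/mm; adequate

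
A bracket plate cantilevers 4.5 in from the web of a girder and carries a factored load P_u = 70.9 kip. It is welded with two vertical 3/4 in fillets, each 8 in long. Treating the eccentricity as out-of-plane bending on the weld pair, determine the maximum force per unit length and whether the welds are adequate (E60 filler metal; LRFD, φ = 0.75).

E60XX → F_EXX = 60 ksi.
L_w = 2 × 8 = 16 in; section modulus (unit throat) S = 2 × L²/6 = 21.33 in².
Direct shear f_v = P/L_w = 70.9/16 = 4.431 kip/in.
Moment M = P × e = 70.9 × 4.5 = 319.05 kip·in; bending f_b = M/S = 14.96 kip/in.
f_max = √(f_v² + f_b²) = √(4.431² + 14.96²) = 15.6 kip/in.
φr_n = 0.75 × 0.6 × 60 × (0.707 × 0.75) = 14.32 kip/in → NOT adequate.

f_max ≈ 15.6 kip/in; NOT adequate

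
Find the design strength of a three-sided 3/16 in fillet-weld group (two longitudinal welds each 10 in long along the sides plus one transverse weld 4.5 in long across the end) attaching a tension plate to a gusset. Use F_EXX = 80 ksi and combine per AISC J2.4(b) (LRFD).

t_e = 0.707 × 0.1875 = 0.1326 in.
R_nwl = 0.6 × 80 × 0.1326 × 20 = 127.3 kip (longitudinal, 2 welds).
R_nwt = 0.6 × 80 × 0.1326 × 4.5 = 28.63 kip (transverse, base value).
(i) R_nwl + R_nwt = 155.9 kip; (ii) 0.85 R_nwl + 1.5 R_nwt = 151.1 kip.
R_n = max = 155.9 kip [governs: (i)]; φR_n = 116.9 kip.

φR_n ≈ 117 kip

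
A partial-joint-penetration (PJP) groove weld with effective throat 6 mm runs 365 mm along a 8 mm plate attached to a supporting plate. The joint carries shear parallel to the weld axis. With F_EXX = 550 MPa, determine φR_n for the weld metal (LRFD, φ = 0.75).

φR_n ≈ 542 kN

Effective throat (given) t_e = 6 mm.
A_we = 6 × 365 = 2190 mm².
F_nw = 0.6 F_EXX = 330 MPa.
φR_n = 0.75 × 330 × 2190 × 10⁻³ = 542 kN.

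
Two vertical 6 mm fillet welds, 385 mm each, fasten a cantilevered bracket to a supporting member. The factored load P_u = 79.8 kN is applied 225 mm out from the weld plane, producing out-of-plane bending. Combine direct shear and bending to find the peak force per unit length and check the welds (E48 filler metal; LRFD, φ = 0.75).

E48XX → F_EXX = 480 MPa.
L_w = 2 × 385 = 770 mm; section modulus (unit throat) S = 2 × L²/6 = 49410 mm².
Direct shear f_v = P/L_w = 79.8×10³/770 = 103.6 N/mm.
Moment M = P × e = 79.8×10³ × 225 = 17955000 N·mm; bending f_b = M/S = 363.4 N/mm.
f_max = √(f_v² + f_b²) = √(103.6² + 363.4²) = 377.9 N/mm.
φr_n = 0.75 × 0.6 × 480 × (0.707 × 6) = 916.3 N/mm → adequate.

f_max ≈ 378 N/mm; adequate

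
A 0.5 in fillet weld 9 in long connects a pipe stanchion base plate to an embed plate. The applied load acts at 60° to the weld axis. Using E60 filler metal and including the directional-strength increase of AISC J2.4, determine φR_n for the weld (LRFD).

E60XX → F_EXX = 60 ksi.
t_e = 0.707 × 0.5 = 0.3535 in; A_we = 0.3535 × 9 = 3.181 in².
Directional factor: 1.0 + 0.5 sin^1.5(60°) = 1.403.
F_nw = 0.6 × 60 × 1.403 = 50.51 ksi.
φR_n = 0.75 × 50.51 × 3.181 = 120.5 kips.

φR_n ≈ 121 kips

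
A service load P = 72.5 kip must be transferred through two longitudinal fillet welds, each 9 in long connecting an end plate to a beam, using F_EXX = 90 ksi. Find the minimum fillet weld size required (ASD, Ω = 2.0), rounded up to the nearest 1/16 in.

w = 1/4 in

Total weld length L = 18 in.
Required throat t_e = P × Ω / (0.6 F_EXX × L) = 72.5 × 2.0 / (0.6 × 90 × 18) = 0.1492 in.
Required leg w = t_e / 0.707 = 0.211 in → use 1/4 in.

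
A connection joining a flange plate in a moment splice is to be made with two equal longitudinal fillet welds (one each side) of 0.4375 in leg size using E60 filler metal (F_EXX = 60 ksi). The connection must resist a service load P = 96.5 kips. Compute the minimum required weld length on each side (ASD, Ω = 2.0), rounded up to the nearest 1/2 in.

Throat t_e = 0.707 × 0.4375 = 0.3093 in.
r_n/Ω = (0.6 × 60 × 0.3093) / 2.0 = 5.568 kip/in.
L_req = P / (r_n/Ω) = 96.5 / 5.568 = 17.33 in total.
Per side: 17.33 / 2 = 8.666 in.
Round up → use L = 9 in on each side.

L = 9 in on each side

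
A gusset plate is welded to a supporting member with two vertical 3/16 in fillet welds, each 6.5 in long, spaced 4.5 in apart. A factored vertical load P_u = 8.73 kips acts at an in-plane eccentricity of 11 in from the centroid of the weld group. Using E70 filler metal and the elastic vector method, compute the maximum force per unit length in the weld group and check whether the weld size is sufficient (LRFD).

f_max ≈ 3.82 kip/in; adequate

E70XX → F_EXX = 70 ksi.
Total weld length L_w = 13 in. Treat welds as unit-width lines.
Polar moment about centroid: J = 2[d³/12 + d(b/2)²] = 2[6.5³/12 + 6.5×2.25²] = 111.6 in³.
Direct shear f_v = P/L_w = 8.73 / 13 = 0.6715 kip/in (vertical).
Torsion M = P·e = 8.73 × 11 = 96.03 kip·in.
Critical point at (x, y) = (2.25, 3.25) from centroid. f_tx = M·y/J = 2.797 kip/in; f_ty = M·x/J = 1.936 kip/in.
Resultant f_max = √[f_tx² + (f_v + f_ty)²] = √[2.797² + (0.6715 + 1.936)²] = 3.824 kip/in.
Capacity per unit length: φr_n = 0.75 × 0.6 × 70 × (0.707 × 0.1875) = 4.176 kip/in.
3.824 ≤ 4.176 → adequate.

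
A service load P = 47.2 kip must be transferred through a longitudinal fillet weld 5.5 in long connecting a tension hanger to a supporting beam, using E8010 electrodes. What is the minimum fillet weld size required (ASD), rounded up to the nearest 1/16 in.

w = 9/16 in

E80XX → F_EXX = 80 ksi.
Total weld length L = 5.5 in.
Required throat t_e = P × Ω / (0.6 F_EXX × L) = 47.2 × 2.0 / (0.6 × 80 × 5.5) = 0.3576 in.
Required leg w = t_e / 0.707 = 0.5058 in → use 9/16 in.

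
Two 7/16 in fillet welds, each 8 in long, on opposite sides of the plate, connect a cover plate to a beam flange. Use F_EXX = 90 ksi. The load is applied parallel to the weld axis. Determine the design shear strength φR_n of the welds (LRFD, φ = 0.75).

φR_n ≈ 200 kips

Effective throat t_e = 0.707 × 0.4375 = 0.3093 in.
Total length L = 16 in; A_we = 0.3093 × 16 = 4.949 in².
F_nw = 0.6 F_EXX = 0.6 × 90 = 54 ksi.
φR_n = 0.75 × 54 × 4.949 = 200.4 kips.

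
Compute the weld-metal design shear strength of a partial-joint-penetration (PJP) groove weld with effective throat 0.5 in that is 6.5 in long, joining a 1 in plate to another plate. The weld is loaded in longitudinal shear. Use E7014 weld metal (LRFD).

E70XX → F_EXX = 70 ksi.
Effective throat (given) t_e = 0.5 in.
A_we = 0.5 × 6.5 = 3.25 in².
F_nw = 0.6 F_EXX = 42 ksi.
φR_n = 0.75 × 42 × 3.25 = 102.4 kip.

φR_n ≈ 102 kip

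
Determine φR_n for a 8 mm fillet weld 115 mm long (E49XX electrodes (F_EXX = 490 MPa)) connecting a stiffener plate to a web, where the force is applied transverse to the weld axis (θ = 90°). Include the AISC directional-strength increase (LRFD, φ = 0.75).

φR_n ≈ 215 kN

t_e = 0.707 × 8 = 5.656 mm; A_we = 5.656 × 115 = 650.4 mm².
Directional factor: 1.0 + 0.5 sin^1.5(90°) = 1.5.
F_nw = 0.6 × 490 × 1.5 = 441 MPa.
φR_n = 0.75 × 441 × 650.4 × 10⁻³ = 215.1 kN.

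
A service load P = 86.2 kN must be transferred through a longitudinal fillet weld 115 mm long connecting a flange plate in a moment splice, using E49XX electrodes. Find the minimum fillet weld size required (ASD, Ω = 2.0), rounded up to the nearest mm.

w = 8 mm

E49XX → F_EXX = 490 MPa.
Total weld length L = 115 mm.
Required throat t_e = P × Ω / (0.6 F_EXX × L) = 86.2 × 2.0 / (0.6 × 490 × 115 × 10⁻³) = 5.099 mm.
Required leg w = t_e / 0.707 = 7.212 mm → use 8 mm.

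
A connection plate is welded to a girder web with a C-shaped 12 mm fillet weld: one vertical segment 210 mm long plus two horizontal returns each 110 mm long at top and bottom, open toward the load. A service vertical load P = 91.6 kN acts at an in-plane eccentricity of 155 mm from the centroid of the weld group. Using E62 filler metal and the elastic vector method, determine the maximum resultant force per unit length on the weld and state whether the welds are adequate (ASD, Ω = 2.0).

f_max ≈ 658 N/mm; adequate

E62XX → F_EXX = 620 MPa.
Total weld length L_w = 430 mm. Treat welds as unit-width lines.
Centroid: x̄ = 2×110×55 / 430 = 28.14 mm from the vertical weld.
Polar moment about centroid: J = I_x + I_y = [210³/12 + 2×110×105²] + [210×28.14² + 2(110³/12 + 110×26.86²)] = 3744000 mm³.
Direct shear f_v = P/L_w = 91.6×10³ / 430 = 213 N/mm (vertical).
Torsion M = P·e = 91.6×10³ × 155 = 14198000 N·mm.
Critical point at (x, y) = (81.86, 105) from centroid. f_tx = M·y/J = 398.2 N/mm; f_ty = M·x/J = 310.4 N/mm.
Resultant f_max = √[f_tx² + (f_v + f_ty)²] = √[398.2² + (213 + 310.4)²] = 657.7 N/mm.
Capacity per unit length: r_n/Ω = (1/2.0) × 0.6 × 620 × (0.707 × 12) = 1578 N/mm.
657.7 ≤ 1578 → adequate.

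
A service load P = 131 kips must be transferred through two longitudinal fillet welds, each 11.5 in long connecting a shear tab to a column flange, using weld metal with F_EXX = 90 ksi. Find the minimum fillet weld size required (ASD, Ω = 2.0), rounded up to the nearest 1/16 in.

w = 5/16 in

Total weld length L = 23 in.
Required throat t_e = P × Ω / (0.6 F_EXX × L) = 131 × 2.0 / (0.6 × 90 × 23) = 0.211 in.
Required leg w = t_e / 0.707 = 0.2984 in → use 5/16 in.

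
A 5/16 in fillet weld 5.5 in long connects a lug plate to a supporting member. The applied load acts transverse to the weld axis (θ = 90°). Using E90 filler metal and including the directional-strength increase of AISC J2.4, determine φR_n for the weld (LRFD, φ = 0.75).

φR_n ≈ 73.8 kip

E90XX → F_EXX = 90 ksi.
t_e = 0.707 × 0.3125 = 0.2209 in; A_we = 0.2209 × 5.5 = 1.215 in².
Directional factor: 1.0 + 0.5 sin^1.5(90°) = 1.5.
F_nw = 0.6 × 90 × 1.5 = 81 ksi.
φR_n = 0.75 × 81 × 1.215 = 73.82 kip.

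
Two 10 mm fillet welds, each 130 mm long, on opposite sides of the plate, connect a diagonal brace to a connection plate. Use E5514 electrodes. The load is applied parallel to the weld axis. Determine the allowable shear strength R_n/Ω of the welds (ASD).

R_n/Ω ≈ 303 kN

E55XX → F_EXX = 550 MPa.
Effective throat t_e = 0.707 × 10 = 7.07 mm.
Total length L = 260 mm; A_we = 7.07 × 260 = 1838 mm².
F_nw = 0.6 F_EXX = 0.6 × 550 = 330 MPa.
R_n = 330 × 1838 × 10⁻³ = 606.6 kN; R_n/Ω = 606.6/2.0 = 303.3 kN.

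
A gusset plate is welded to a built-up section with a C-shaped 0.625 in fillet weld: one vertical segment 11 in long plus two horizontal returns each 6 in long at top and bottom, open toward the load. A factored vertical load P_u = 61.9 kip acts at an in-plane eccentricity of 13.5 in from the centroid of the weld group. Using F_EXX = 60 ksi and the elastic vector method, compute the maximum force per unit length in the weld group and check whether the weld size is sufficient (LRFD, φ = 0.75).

Total weld length L_w = 23 in. Treat welds as unit-width lines.
Centroid: x̄ = 2×6×3 / 23 = 1.565 in from the vertical weld.
Polar moment about centroid: J = I_x + I_y = [11³/12 + 2×6×5.5²] + [11×1.565² + 2(6³/12 + 6×1.435²)] = 561.6 in³.
Direct shear f_v = P/L_w = 61.9 / 23 = 2.691 kip/in (vertical).
Torsion M = P·e = 61.9 × 13.5 = 835.65 kip·in.
Critical point at (x, y) = (4.435, 5.5) from centroid. f_tx = M·y/J = 8.184 kip/in; f_ty = M·x/J = 6.599 kip/in.
Resultant f_max = √[f_tx² + (f_v + f_ty)²] = √[8.184² + (2.691 + 6.599)²] = 12.38 kip/in.
Capacity per unit length: φr_n = 0.75 × 0.6 × 60 × (0.707 × 0.625) = 11.93 kip/in.
12.38 > 11.93 → NOT adequate.

f_max ≈ 12.4 kip/in; NOT adequate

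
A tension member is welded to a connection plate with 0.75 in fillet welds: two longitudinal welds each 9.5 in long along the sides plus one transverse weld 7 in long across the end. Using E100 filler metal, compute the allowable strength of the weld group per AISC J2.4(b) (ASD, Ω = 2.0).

R_n/Ω ≈ 424 kips

E100XX → F_EXX = 100 ksi.
t_e = 0.707 × 0.75 = 0.5302 in.
R_nwl = 0.6 × 100 × 0.5302 × 19 = 604.5 kips (longitudinal, 2 welds).
R_nwt = 0.6 × 100 × 0.5302 × 7 = 222.7 kips (transverse, base value).
(i) R_nwl + R_nwt = 827.2 kips; (ii) 0.85 R_nwl + 1.5 R_nwt = 847.9 kips.
R_n = max = 847.9 kips [governs: (ii)]; R_n/Ω = 423.9 kips.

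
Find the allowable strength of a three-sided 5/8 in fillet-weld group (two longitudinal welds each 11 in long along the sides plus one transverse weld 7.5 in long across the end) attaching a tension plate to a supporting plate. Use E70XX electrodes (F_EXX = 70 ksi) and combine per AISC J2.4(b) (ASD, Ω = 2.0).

R_n/Ω ≈ 278 kips

t_e = 0.707 × 0.625 = 0.4419 in.
R_nwl = 0.6 × 70 × 0.4419 × 22 = 408.3 kips (longitudinal, 2 welds).
R_nwt = 0.6 × 70 × 0.4419 × 7.5 = 139.2 kips (transverse, base value).
(i) R_nwl + R_nwt = 547.5 kips; (ii) 0.85 R_nwl + 1.5 R_nwt = 555.8 kips.
R_n = max = 555.8 kips [governs: (ii)]; R_n/Ω = 277.9 kips.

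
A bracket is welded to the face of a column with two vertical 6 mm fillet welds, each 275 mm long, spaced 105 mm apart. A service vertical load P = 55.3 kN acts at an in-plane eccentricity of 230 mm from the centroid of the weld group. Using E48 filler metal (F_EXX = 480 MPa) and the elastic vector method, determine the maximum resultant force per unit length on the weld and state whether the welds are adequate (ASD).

Total weld length L_w = 550 mm. Treat welds as unit-width lines.
Polar moment about centroid: J = 2[d³/12 + d(b/2)²] = 2[275³/12 + 275×52.5²] = 4982000 mm³.
Direct shear f_v = P/L_w = 55.3×10³ / 550 = 100.5 N/mm (vertical).
Torsion M = P·e = 55.3×10³ × 230 = 12719000 N·mm.
Critical point at (x, y) = (52.5, 137.5) from centroid. f_tx = M·y/J = 351 N/mm; f_ty = M·x/J = 134 N/mm.
Resultant f_max = √[f_tx² + (f_v + f_ty)²] = √[351² + (100.5 + 134)²] = 422.2 N/mm.
Capacity per unit length: r_n/Ω = (1/2.0) × 0.6 × 480 × (0.707 × 6) = 610.8 N/mm.
422.2 ≤ 610.8 → adequate.

f_max ≈ 422 N/mm; adequate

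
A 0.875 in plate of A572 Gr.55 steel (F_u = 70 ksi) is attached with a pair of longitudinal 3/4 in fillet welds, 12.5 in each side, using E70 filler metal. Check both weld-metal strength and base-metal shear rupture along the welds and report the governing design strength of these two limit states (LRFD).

φR_n ≈ 418 kip (weld metal governs)

E70XX → F_EXX = 70 ksi.
t_e = 0.707 × 0.75 = 0.5302 in; L = 25 in.
Weld metal: φR_n = 0.75 × 0.6 × 70 × 0.5302 × 25 = 417.6 kip.
Base metal (shear rupture): φR_n = 0.75 × 0.6 × 70 × 0.875 × 25 = 689.1 kip.
Governing: weld metal.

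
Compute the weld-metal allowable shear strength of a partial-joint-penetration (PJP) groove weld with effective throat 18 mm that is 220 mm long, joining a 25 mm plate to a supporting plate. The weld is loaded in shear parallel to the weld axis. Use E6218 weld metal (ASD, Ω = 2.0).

E62XX → F_EXX = 620 MPa.
Effective throat (given) t_e = 18 mm.
A_we = 18 × 220 = 3960 mm².
F_nw = 0.6 F_EXX = 372 MPa.
R_n/Ω = (372 × 3960) / 2.0 × 10⁻³ = 736.6 kN.

R_n/Ω ≈ 737 kN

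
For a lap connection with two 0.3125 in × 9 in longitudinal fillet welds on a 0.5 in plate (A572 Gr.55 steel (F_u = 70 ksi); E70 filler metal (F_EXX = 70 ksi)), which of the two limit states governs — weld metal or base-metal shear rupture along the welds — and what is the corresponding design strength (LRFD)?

t_e = 0.707 × 0.3125 = 0.2209 in; L = 18 in.
Weld metal: φR_n = 0.75 × 0.6 × 70 × 0.2209 × 18 = 125.3 kips.
Base metal (shear rupture): φR_n = 0.75 × 0.6 × 70 × 0.5 × 18 = 283.5 kips.
Governing: weld metal.

φR_n ≈ 125 kips (weld metal governs)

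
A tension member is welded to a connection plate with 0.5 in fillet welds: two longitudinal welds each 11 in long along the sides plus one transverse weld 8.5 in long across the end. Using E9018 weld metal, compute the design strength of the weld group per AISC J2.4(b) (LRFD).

E90XX → F_EXX = 90 ksi.
t_e = 0.707 × 0.5 = 0.3535 in.
R_nwl = 0.6 × 90 × 0.3535 × 22 = 420 kip (longitudinal, 2 welds).
R_nwt = 0.6 × 90 × 0.3535 × 8.5 = 162.3 kip (transverse, base value).
(i) R_nwl + R_nwt = 582.2 kip; (ii) 0.85 R_nwl + 1.5 R_nwt = 600.3 kip.
R_n = max = 600.3 kip [governs: (ii)]; φR_n = 450.3 kip.

φR_n ≈ 450 kip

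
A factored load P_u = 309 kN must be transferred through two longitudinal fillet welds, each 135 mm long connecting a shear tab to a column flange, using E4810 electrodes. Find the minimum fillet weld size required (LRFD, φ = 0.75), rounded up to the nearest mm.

w = 8 mm

E48XX → F_EXX = 480 MPa.
Total weld length L = 270 mm.
Required throat t_e = P_u / (φ × 0.6 F_EXX × L) = 309 / (0.75 × 0.6 × 480 × 270 × 10⁻³) = 5.298 mm.
Required leg w = t_e / 0.707 = 7.494 mm → use 8 mm.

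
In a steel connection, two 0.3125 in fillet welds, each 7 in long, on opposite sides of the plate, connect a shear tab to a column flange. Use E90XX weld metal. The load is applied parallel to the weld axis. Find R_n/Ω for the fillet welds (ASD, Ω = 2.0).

E90XX → F_EXX = 90 ksi.
Effective throat t_e = 0.707 × 0.3125 = 0.2209 in.
Total length L = 14 in; A_we = 0.2209 × 14 = 3.093 in².
F_nw = 0.6 F_EXX = 0.6 × 90 = 54 ksi.
R_n = 54 × 3.093 = 167 kip; R_n/Ω = 167/2.0 = 83.51 kip.

R_n/Ω ≈ 83.5 kip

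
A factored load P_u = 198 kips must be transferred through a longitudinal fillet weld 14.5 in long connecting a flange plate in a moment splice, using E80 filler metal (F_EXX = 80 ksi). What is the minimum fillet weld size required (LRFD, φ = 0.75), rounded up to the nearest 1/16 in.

Total weld length L = 14.5 in.
Required throat t_e = P_u / (φ × 0.6 F_EXX × L) = 198 / (0.75 × 0.6 × 80 × 14.5) = 0.3793 in.
Required leg w = t_e / 0.707 = 0.5365 in → use 9/16 in.

w = 9/16 in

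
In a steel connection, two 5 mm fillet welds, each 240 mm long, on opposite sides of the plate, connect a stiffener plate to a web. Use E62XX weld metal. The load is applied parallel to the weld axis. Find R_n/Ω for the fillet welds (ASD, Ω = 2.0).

E62XX → F_EXX = 620 MPa.
Effective throat t_e = 0.707 × 5 = 3.535 mm.
Total length L = 480 mm; A_we = 3.535 × 480 = 1697 mm².
F_nw = 0.6 F_EXX = 0.6 × 620 = 372 MPa.
R_n = 372 × 1697 × 10⁻³ = 631.2 kN; R_n/Ω = 631.2/2.0 = 315.6 kN.

R_n/Ω ≈ 316 kN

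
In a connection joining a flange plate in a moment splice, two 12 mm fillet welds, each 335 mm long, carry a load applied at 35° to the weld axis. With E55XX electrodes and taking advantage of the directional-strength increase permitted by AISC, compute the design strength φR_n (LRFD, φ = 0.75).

E55XX → F_EXX = 550 MPa.
t_e = 0.707 × 12 = 8.484 mm; A_we = 8.484 × 670 = 5684 mm².
Directional factor: 1.0 + 0.5 sin^1.5(35°) = 1.217.
F_nw = 0.6 × 550 × 1.217 = 401.7 MPa.
φR_n = 0.75 × 401.7 × 5684 × 10⁻³ = 1712 kN.

φR_n ≈ 1710 kN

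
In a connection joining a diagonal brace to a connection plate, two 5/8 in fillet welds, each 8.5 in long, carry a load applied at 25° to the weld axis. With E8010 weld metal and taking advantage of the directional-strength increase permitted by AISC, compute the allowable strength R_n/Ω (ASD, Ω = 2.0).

E80XX → F_EXX = 80 ksi.
t_e = 0.707 × 0.625 = 0.4419 in; A_we = 0.4419 × 17 = 7.512 in².
Directional factor: 1.0 + 0.5 sin^1.5(25°) = 1.137.
F_nw = 0.6 × 80 × 1.137 = 54.59 ksi.
R_n/Ω = (54.59 × 7.512) / 2.0 = 205.1 kips.

R_n/Ω ≈ 205 kips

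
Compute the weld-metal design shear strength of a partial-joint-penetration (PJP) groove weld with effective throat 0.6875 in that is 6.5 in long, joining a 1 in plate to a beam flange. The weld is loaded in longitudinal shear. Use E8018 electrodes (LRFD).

φR_n ≈ 161 kip

E80XX → F_EXX = 80 ksi.
Effective throat (given) t_e = 0.6875 in.
A_we = 0.6875 × 6.5 = 4.469 in².
F_nw = 0.6 F_EXX = 48 ksi.
φR_n = 0.75 × 48 × 4.469 = 160.9 kip.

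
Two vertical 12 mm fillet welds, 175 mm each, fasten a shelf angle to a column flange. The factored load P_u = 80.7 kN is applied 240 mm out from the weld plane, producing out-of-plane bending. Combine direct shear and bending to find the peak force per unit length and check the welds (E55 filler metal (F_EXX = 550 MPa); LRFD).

f_max ≈ 1910 N/mm; adequate

L_w = 2 × 175 = 350 mm; section modulus (unit throat) S = 2 × L²/6 = 10210 mm².
Direct shear f_v = P/L_w = 80.7×10³/350 = 230.6 N/mm.
Moment M = P × e = 80.7×10³ × 240 = 19368000 N·mm; bending f_b = M/S = 1897 N/mm.
f_max = √(f_v² + f_b²) = √(230.6² + 1897²) = 1911 N/mm.
φr_n = 0.75 × 0.6 × 550 × (0.707 × 12) = 2100 N/mm → adequate.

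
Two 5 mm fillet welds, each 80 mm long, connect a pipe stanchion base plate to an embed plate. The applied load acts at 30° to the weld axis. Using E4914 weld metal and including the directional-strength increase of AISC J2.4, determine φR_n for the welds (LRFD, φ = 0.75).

E49XX → F_EXX = 490 MPa.
t_e = 0.707 × 5 = 3.535 mm; A_we = 3.535 × 160 = 565.6 mm².
Directional factor: 1.0 + 0.5 sin^1.5(30°) = 1.177.
F_nw = 0.6 × 490 × 1.177 = 346 MPa.
φR_n = 0.75 × 346 × 565.6 × 10⁻³ = 146.8 kN.

φR_n ≈ 147 kN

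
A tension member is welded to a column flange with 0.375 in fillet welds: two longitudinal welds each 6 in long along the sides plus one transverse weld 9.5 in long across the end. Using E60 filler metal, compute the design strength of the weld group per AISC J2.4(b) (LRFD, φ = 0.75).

φR_n ≈ 175 kips

E60XX → F_EXX = 60 ksi.
t_e = 0.707 × 0.375 = 0.2651 in.
R_nwl = 0.6 × 60 × 0.2651 × 12 = 114.5 kips (longitudinal, 2 welds).
R_nwt = 0.6 × 60 × 0.2651 × 9.5 = 90.67 kips (transverse, base value).
(i) R_nwl + R_nwt = 205.2 kips; (ii) 0.85 R_nwl + 1.5 R_nwt = 233.4 kips.
R_n = max = 233.4 kips [governs: (ii)]; φR_n = 175 kips.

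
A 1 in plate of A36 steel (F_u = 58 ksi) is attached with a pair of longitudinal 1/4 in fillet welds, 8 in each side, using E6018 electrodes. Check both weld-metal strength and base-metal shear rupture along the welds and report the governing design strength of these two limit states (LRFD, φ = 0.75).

E60XX → F_EXX = 60 ksi.
t_e = 0.707 × 0.25 = 0.1767 in; L = 16 in.
Weld metal: φR_n = 0.75 × 0.6 × 60 × 0.1767 × 16 = 76.36 kip.
Base metal (shear rupture): φR_n = 0.75 × 0.6 × 58 × 1 × 16 = 417.6 kip.
Governing: weld metal.

φR_n ≈ 76.4 kip (weld metal governs)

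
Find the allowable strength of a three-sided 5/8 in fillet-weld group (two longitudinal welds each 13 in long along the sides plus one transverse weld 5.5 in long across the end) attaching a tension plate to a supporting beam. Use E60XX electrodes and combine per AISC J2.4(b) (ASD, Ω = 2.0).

E60XX → F_EXX = 60 ksi.
t_e = 0.707 × 0.625 = 0.4419 in.
R_nwl = 0.6 × 60 × 0.4419 × 26 = 413.6 kips (longitudinal, 2 welds).
R_nwt = 0.6 × 60 × 0.4419 × 5.5 = 87.49 kips (transverse, base value).
(i) R_nwl + R_nwt = 501.1 kips; (ii) 0.85 R_nwl + 1.5 R_nwt = 482.8 kips.
R_n = max = 501.1 kips [governs: (i)]; R_n/Ω = 250.5 kips.

R_n/Ω ≈ 251 kips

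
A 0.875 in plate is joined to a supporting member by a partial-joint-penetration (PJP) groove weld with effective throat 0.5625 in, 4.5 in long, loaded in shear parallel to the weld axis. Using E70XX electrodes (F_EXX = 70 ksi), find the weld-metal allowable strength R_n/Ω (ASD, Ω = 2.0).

Effective throat (given) t_e = 0.5625 in.
A_we = 0.5625 × 4.5 = 2.531 in².
F_nw = 0.6 F_EXX = 42 ksi.
R_n/Ω = (42 × 2.531) / 2.0 = 53.16 kips.

R_n/Ω ≈ 53.2 kips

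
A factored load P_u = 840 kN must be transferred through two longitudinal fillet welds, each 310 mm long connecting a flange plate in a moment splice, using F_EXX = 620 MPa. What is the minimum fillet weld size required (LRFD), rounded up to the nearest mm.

Total weld length L = 620 mm.
Required throat t_e = P_u / (φ × 0.6 F_EXX × L) = 840 / (0.75 × 0.6 × 620 × 620 × 10⁻³) = 4.856 mm.
Required leg w = t_e / 0.707 = 6.869 mm → use 7 mm.

w = 7 mm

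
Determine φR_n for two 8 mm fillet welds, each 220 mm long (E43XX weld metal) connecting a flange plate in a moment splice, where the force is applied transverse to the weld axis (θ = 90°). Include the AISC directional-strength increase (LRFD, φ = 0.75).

E43XX → F_EXX = 430 MPa.
t_e = 0.707 × 8 = 5.656 mm; A_we = 5.656 × 440 = 2489 mm².
Directional factor: 1.0 + 0.5 sin^1.5(90°) = 1.5.
F_nw = 0.6 × 430 × 1.5 = 387 MPa.
φR_n = 0.75 × 387 × 2489 × 10⁻³ = 722.3 kN.

φR_n ≈ 722 kN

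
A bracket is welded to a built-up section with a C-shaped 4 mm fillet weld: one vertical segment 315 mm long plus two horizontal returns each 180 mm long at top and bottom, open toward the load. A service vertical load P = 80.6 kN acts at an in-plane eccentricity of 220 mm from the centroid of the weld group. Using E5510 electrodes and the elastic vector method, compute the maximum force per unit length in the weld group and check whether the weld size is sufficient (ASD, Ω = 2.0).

f_max ≈ 352 N/mm; adequate

E55XX → F_EXX = 550 MPa.
Total weld length L_w = 675 mm. Treat welds as unit-width lines.
Centroid: x̄ = 2×180×90 / 675 = 48 mm from the vertical weld.
Polar moment about centroid: J = I_x + I_y = [315³/12 + 2×180×157.5²] + [315×48² + 2(180³/12 + 180×42²)] = 13870000 mm³.
Direct shear f_v = P/L_w = 80.6×10³ / 675 = 119.4 N/mm (vertical).
Torsion M = P·e = 80.6×10³ × 220 = 17732000 N·mm.
Critical point at (x, y) = (132, 157.5) from centroid. f_tx = M·y/J = 201.4 N/mm; f_ty = M·x/J = 168.8 N/mm.
Resultant f_max = √[f_tx² + (f_v + f_ty)²] = √[201.4² + (119.4 + 168.8)²] = 351.6 N/mm.
Capacity per unit length: r_n/Ω = (1/2.0) × 0.6 × 550 × (0.707 × 4) = 466.6 N/mm.
351.6 ≤ 466.6 → adequate.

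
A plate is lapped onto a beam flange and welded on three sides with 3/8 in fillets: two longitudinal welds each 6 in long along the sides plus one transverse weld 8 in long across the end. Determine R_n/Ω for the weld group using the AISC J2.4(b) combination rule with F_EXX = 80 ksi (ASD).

R_n/Ω ≈ 141 kips

t_e = 0.707 × 0.375 = 0.2651 in.
R_nwl = 0.6 × 80 × 0.2651 × 12 = 152.7 kips (longitudinal, 2 welds).
R_nwt = 0.6 × 80 × 0.2651 × 8 = 101.8 kips (transverse, base value).
(i) R_nwl + R_nwt = 254.5 kips; (ii) 0.85 R_nwl + 1.5 R_nwt = 282.5 kips.
R_n = max = 282.5 kips [governs: (ii)]; R_n/Ω = 141.3 kips.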